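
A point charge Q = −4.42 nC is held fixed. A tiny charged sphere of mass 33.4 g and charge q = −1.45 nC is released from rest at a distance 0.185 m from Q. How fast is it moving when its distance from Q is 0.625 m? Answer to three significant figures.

Only the electrostatic force acts, so mechanical energy is conserved: ½mv² = U₁ − U₂ = kQq(1/r₁ − 1/r₂).
U₁ − U₂ = (8.99×10⁹ N·m²/C²)(-4.42×10⁻⁹ C)(-1.45×10⁻⁹ C)(1/0.185 − 1/0.625) = 2.19×10⁻⁷ J.
v = √(2·2.19×10⁻⁷/0.0334) = 3.62×10⁻³ m/s.

3.62×10⁻³ m/s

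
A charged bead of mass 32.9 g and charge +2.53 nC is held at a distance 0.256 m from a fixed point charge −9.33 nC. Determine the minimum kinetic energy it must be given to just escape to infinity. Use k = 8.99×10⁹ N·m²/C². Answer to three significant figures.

8.29×10⁻⁷ J

To just escape, total mechanical energy must reach zero at infinity: ½mv²_min + U = 0, so ½mv²_min = −U = |kQq|/r.
|U| = |kQq|/r = (8.99×10⁹ N·m²/C²)(9.33×10⁻⁹)(2.53×10⁻⁹)/(0.256) = 8.29×10⁻⁷ J.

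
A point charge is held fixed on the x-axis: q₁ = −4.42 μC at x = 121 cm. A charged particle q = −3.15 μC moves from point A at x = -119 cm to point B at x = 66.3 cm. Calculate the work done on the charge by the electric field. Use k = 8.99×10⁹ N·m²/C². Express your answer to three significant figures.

The work done by the electric force is W_field = −ΔU = −q(V_B − V_A) = q(V_A − V_B).
At A: distance to the source charge is 2.40 m; V_A = kq₁/r = -1.66×10⁴ V.
At B: distance to the source charge is 0.547 m; V_B = kq₁/r = -7.26×10⁴ V.
ΔV = V_B − V_A = -5.61×10⁴ V.
W_field = −qΔV = −(-3.15×10⁻⁶ C)(-5.61×10⁴ V) = -0.177 J.

-0.177 J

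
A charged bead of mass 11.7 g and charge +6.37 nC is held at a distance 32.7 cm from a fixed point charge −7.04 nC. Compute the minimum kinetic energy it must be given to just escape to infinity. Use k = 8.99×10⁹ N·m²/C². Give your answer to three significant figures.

1.23×10⁻⁶ J

To just escape, total mechanical energy must reach zero at infinity: ½mv²_min + U = 0, so ½mv²_min = −U = |kQq|/r.
|U| = |kQq|/r = (8.99×10⁹ N·m²/C²)(7.04×10⁻⁹)(6.37×10⁻⁹)/(0.327) = 1.23×10⁻⁶ J.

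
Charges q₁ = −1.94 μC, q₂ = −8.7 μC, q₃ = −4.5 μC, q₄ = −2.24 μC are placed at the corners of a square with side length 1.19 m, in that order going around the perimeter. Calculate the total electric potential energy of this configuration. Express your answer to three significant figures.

The work to assemble the configuration equals its total potential energy, U = Σ kqᵢqⱼ/rᵢⱼ over all pairs.
The four side pairs have separation 1.19 m and the two diagonal pairs 1.68 m.
Summing all 6 pair terms gives U = 0.683 J.

0.683 J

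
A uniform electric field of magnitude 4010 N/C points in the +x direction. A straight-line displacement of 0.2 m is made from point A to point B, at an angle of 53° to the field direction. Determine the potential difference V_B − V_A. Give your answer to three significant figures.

Only the component of displacement along E changes the potential: ΔV = −E·d·cosθ.
ΔV = −(4010 V/m)(0.200 m)cos53° = -483 V.

-483 V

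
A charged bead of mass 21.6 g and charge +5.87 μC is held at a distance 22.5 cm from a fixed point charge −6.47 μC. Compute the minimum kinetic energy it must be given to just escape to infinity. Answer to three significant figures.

To just escape, total mechanical energy must reach zero at infinity: ½mv²_min + U = 0, so ½mv²_min = −U = |kQq|/r.
|U| = |kQq|/r = (8.99×10⁹ N·m²/C²)(6.47×10⁻⁶)(5.87×10⁻⁶)/(0.225) = 1.52 J.

1.52 J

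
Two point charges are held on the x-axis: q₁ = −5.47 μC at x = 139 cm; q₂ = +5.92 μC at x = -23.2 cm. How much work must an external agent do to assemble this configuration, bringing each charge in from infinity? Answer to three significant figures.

-0.179 J

The work to assemble the configuration equals its total potential energy, U = Σ kqᵢqⱼ/rᵢⱼ over all pairs.
Pair separations: r₁₂ = 1.62 m.
U = (-0.179) = -0.179 J.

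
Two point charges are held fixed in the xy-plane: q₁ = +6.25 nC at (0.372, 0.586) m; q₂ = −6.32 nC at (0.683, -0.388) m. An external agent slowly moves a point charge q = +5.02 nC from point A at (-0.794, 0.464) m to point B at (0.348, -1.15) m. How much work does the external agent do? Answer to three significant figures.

-2.54×10⁻⁷ J

For quasistatic motion the external work equals the change in potential energy: W_ext = qΔV = q(V_B − V_A).
At A: distances to the source charges are 1.17 m, 1.71 m; V_A = Σ kqᵢ/rᵢ = 14.6 V.
At B: distances to the source charges are 1.74 m, 0.832 m; V_B = Σ kqᵢ/rᵢ = -35.9 V.
ΔV = V_B − V_A = -50.5 V.
W_ext = qΔV = (5.02×10⁻⁹ C)(-50.5 V) = -2.54×10⁻⁷ J.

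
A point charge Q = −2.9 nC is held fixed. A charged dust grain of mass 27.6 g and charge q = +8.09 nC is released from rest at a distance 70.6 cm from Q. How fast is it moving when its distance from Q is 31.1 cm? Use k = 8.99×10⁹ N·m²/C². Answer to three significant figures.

5.24×10⁻³ m/s

Only the electrostatic force acts, so mechanical energy is conserved: ½mv² = U₁ − U₂ = kQq(1/r₁ − 1/r₂).
U₁ − U₂ = (8.99×10⁹ N·m²/C²)(-2.90×10⁻⁹ C)(8.09×10⁻⁹ C)(1/0.706 − 1/0.311) = 3.79×10⁻⁷ J.
v = √(2·3.79×10⁻⁷/0.0276) = 5.24×10⁻³ m/s.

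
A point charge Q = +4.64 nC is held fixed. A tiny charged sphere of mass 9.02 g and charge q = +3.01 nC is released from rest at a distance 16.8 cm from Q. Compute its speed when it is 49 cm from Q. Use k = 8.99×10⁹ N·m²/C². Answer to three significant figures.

Only the electrostatic force acts, so mechanical energy is conserved: ½mv² = U₁ − U₂ = kQq(1/r₁ − 1/r₂).
U₁ − U₂ = (8.99×10⁹ N·m²/C²)(4.64×10⁻⁹ C)(3.01×10⁻⁹ C)(1/0.168 − 1/0.490) = 4.91×10⁻⁷ J.
v = √(2·4.91×10⁻⁷/9.02×10⁻³) = 0.0104 m/s.

0.0104 m/s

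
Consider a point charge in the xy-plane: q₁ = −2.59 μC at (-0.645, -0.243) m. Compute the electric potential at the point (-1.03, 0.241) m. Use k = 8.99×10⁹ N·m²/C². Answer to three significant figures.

Electric potential is a scalar, so the contributions from each charge add algebraically: V = Σ kqᵢ/rᵢ.
Distances from the field point to each charge: r₁ = 0.618 m.
V = k[(-2.59×10⁻⁶)/(0.618)] = -3.76×10⁴ V.

-3.76×10⁴ V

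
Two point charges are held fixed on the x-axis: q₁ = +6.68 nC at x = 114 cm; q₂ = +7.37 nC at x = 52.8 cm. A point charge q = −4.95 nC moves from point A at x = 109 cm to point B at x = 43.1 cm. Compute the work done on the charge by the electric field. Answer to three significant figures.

-2.73×10⁻⁶ J

The work done by the electric force is W_field = −ΔU = −q(V_B − V_A) = q(V_A − V_B).
At A: distances to the source charges are 0.0500 m, 0.562 m; V_A = Σ kqᵢ/rᵢ = 1320 V.
At B: distances to the source charges are 0.709 m, 0.0970 m; V_B = Σ kqᵢ/rᵢ = 768 V.
ΔV = V_B − V_A = -551 V.
W_field = −qΔV = −(-4.95×10⁻⁹ C)(-551 V) = -2.73×10⁻⁶ J.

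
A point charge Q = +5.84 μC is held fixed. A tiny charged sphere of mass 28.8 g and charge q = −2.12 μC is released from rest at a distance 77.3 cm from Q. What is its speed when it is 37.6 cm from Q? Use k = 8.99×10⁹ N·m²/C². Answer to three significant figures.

3.25 m/s

Only the electrostatic force acts, so mechanical energy is conserved: ½mv² = U₁ − U₂ = kQq(1/r₁ − 1/r₂).
U₁ − U₂ = (8.99×10⁹ N·m²/C²)(5.84×10⁻⁶ C)(-2.12×10⁻⁶ C)(1/0.773 − 1/0.376) = 0.152 J.
v = √(2·0.152/0.0288) = 3.25 m/s.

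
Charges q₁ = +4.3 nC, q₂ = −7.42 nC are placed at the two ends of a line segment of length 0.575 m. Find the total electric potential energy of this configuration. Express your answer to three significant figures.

-4.99×10⁻⁷ J

The assembly work is the sum of pairwise potential energies, U = Σ_{i<j} kqᵢqⱼ/rᵢⱼ.
The separation is r = 0.575 m.
U = (-4.99×10⁻⁷) = -4.99×10⁻⁷ J.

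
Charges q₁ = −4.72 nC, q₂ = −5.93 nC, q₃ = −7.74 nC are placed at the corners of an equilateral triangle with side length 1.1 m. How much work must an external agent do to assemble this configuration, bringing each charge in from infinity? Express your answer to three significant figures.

The work to assemble the configuration equals its total potential energy, U = Σ kqᵢqⱼ/rᵢⱼ over all pairs.
All three pair separations equal the side length, 1.10 m.
U = (2.29×10⁻⁷) + (2.99×10⁻⁷) + (3.75×10⁻⁷) = 9.02×10⁻⁷ J.

9.02×10⁻⁷ J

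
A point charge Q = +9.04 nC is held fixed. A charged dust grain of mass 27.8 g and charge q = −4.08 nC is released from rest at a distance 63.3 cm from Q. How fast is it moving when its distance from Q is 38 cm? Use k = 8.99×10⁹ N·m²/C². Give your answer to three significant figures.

Only the electrostatic force acts, so mechanical energy is conserved: ½mv² = U₁ − U₂ = kQq(1/r₁ − 1/r₂).
U₁ − U₂ = (8.99×10⁹ N·m²/C²)(9.04×10⁻⁹ C)(-4.08×10⁻⁹ C)(1/0.633 − 1/0.380) = 3.49×10⁻⁷ J.
v = √(2·3.49×10⁻⁷/0.0278) = 5.01×10⁻³ m/s.

5.01×10⁻³ m/s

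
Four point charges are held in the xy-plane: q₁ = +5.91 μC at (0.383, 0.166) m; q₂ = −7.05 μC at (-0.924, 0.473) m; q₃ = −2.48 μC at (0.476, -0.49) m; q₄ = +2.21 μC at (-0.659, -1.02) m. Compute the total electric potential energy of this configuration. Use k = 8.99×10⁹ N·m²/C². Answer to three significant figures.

-0.443 J

The assembly work is the sum of pairwise potential energies, U = Σ_{i<j} kqᵢqⱼ/rᵢⱼ.
Pair separations: r₁₂ = 1.34 m, r₁₃ = 0.663 m, r₁₄ = 1.58 m, r₂₃ = 1.70 m, r₂₄ = 1.52 m, r₃₄ = 1.25 m.
Summing all 6 pair terms gives U = -0.443 J.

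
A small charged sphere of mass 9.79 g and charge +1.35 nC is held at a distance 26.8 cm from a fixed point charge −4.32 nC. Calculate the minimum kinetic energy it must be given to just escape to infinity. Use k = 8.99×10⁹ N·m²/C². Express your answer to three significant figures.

To just escape, total mechanical energy must reach zero at infinity: ½mv²_min + U = 0, so ½mv²_min = −U = |kQq|/r.
|U| = |kQq|/r = (8.99×10⁹ N·m²/C²)(4.32×10⁻⁹)(1.35×10⁻⁹)/(0.268) = 1.96×10⁻⁷ J.

1.96×10⁻⁷ J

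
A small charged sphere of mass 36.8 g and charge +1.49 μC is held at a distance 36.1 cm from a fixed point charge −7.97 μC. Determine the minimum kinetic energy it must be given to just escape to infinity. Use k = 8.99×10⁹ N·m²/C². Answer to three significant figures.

0.296 J

To just escape, total mechanical energy must reach zero at infinity: ½mv²_min + U = 0, so ½mv²_min = −U = |kQq|/r.
|U| = |kQq|/r = (8.99×10⁹ N·m²/C²)(7.97×10⁻⁶)(1.49×10⁻⁶)/(0.361) = 0.296 J.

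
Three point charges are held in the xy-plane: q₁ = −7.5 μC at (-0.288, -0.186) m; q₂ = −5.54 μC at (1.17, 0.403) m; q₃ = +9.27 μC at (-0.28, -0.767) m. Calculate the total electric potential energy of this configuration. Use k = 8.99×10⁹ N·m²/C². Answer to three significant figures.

-1.09 J

The work to assemble the configuration equals its total potential energy, U = Σ kqᵢqⱼ/rᵢⱼ over all pairs.
Pair separations: r₁₂ = 1.57 m, r₁₃ = 0.581 m, r₂₃ = 1.86 m.
U = (0.238) + (-1.08) + (-0.248) = -1.09 J.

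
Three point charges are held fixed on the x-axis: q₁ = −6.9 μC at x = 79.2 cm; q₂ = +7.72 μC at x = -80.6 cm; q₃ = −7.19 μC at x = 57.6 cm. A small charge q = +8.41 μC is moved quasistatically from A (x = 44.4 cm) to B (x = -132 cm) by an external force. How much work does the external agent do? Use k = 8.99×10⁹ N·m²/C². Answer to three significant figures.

For quasistatic motion the external work equals the change in potential energy: W_ext = qΔV = q(V_B − V_A).
At A: distances to the source charges are 0.348 m, 1.25 m, 0.132 m; V_A = Σ kqᵢ/rᵢ = -6.12×10⁵ V.
At B: distances to the source charges are 2.11 m, 0.514 m, 1.90 m; V_B = Σ kqᵢ/rᵢ = 7.16×10⁴ V.
ΔV = V_B − V_A = 6.84×10⁵ V.
W_ext = qΔV = (8.41×10⁻⁶ C)(6.84×10⁵ V) = 5.75 J.

5.75 J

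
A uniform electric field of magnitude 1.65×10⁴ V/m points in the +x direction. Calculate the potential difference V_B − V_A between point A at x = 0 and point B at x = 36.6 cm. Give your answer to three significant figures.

In a uniform field, potential decreases in the direction of E: V_B − V_A = −E·Δx.
V_B − V_A = −(1.65×10⁴ V/m)(0.366 m) = -6040 V.

-6040 V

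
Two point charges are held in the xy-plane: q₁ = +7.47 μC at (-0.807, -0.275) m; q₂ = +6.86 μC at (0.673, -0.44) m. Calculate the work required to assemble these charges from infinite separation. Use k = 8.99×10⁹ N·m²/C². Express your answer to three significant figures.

The work to assemble the configuration equals its total potential energy, U = Σ kqᵢqⱼ/rᵢⱼ over all pairs.
Pair separations: r₁₂ = 1.49 m.
U = (0.309) = 0.309 J.

0.309 J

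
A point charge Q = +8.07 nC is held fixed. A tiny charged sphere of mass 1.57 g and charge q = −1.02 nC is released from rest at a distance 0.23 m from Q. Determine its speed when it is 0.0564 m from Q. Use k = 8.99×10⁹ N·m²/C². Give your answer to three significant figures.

0.0355 m/s

Only the electrostatic force acts, so mechanical energy is conserved: ½mv² = U₁ − U₂ = kQq(1/r₁ − 1/r₂).
U₁ − U₂ = (8.99×10⁹ N·m²/C²)(8.07×10⁻⁹ C)(-1.02×10⁻⁹ C)(1/0.230 − 1/0.0564) = 9.90×10⁻⁷ J.
v = √(2·9.90×10⁻⁷/1.57×10⁻³) = 0.0355 m/s.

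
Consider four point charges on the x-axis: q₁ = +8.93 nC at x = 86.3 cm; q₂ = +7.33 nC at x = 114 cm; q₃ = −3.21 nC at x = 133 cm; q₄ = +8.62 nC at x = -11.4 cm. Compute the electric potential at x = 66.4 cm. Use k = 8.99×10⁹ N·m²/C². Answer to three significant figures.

Electric potential is a scalar, so the contributions from each charge add algebraically: V = Σ kqᵢ/rᵢ.
Distances from the field point to each charge: r₁ = 0.199 m, r₂ = 0.476 m, r₃ = 0.666 m, r₄ = 0.778 m.
V = k[(8.93×10⁻⁹)/(0.199) + (7.33×10⁻⁹)/(0.476) + (-3.21×10⁻⁹)/(0.666) + (8.62×10⁻⁹)/(0.778)] = 598 V.

598 V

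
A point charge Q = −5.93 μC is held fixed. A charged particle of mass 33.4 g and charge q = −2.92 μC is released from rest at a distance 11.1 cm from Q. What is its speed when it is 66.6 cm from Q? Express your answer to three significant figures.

Only the electrostatic force acts, so mechanical energy is conserved: ½mv² = U₁ − U₂ = kQq(1/r₁ − 1/r₂).
U₁ − U₂ = (8.99×10⁹ N·m²/C²)(-5.93×10⁻⁶ C)(-2.92×10⁻⁶ C)(1/0.111 − 1/0.666) = 1.17 J.
v = √(2·1.17/0.0334) = 8.37 m/s.

8.37 m/s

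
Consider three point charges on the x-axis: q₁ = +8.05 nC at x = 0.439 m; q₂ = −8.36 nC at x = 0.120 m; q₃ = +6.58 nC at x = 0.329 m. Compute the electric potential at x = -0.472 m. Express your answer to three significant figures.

The total potential is the scalar sum of each charge's contribution, V = Σ kqᵢ/rᵢ.
Distances from the field point to each charge: r₁ = 0.911 m, r₂ = 0.592 m, r₃ = 0.801 m.
V = k[(8.05×10⁻⁹)/(0.911) + (-8.36×10⁻⁹)/(0.592) + (6.58×10⁻⁹)/(0.801)] = 26.3 V.

26.3 V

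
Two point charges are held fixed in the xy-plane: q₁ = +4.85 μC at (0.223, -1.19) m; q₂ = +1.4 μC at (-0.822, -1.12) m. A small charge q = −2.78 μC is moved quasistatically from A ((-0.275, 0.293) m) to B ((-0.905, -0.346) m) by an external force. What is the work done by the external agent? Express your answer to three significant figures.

-0.0304 J

For quasistatic motion the external work equals the change in potential energy: W_ext = qΔV = q(V_B − V_A).
At A: distances to the source charges are 1.56 m, 1.52 m; V_A = Σ kqᵢ/rᵢ = 3.62×10⁴ V.
At B: distances to the source charges are 1.41 m, 0.778 m; V_B = Σ kqᵢ/rᵢ = 4.71×10⁴ V.
ΔV = V_B − V_A = 1.09×10⁴ V.
W_ext = qΔV = (-2.78×10⁻⁶ C)(1.09×10⁴ V) = -0.0304 J.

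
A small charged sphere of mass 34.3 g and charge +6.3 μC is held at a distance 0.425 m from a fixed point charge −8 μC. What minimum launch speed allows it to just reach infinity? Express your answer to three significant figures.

7.88 m/s

To just escape, total mechanical energy must reach zero at infinity: ½mv²_min + U = 0, so ½mv²_min = −U = |kQq|/r.
|U| = |kQq|/r = (8.99×10⁹ N·m²/C²)(8.00×10⁻⁶)(6.30×10⁻⁶)/(0.425) = 1.07 J.
v_min = √(2|U|/m) = √(2·1.07/0.0343) = 7.88 m/s.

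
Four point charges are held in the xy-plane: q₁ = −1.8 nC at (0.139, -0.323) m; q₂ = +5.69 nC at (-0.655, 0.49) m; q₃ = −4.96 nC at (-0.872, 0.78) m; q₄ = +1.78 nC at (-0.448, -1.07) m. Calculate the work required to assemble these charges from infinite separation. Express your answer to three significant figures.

The work to assemble the configuration equals its total potential energy, U = Σ kqᵢqⱼ/rᵢⱼ over all pairs.
Pair separations: r₁₂ = 1.14 m, r₁₃ = 1.50 m, r₁₄ = 0.950 m, r₂₃ = 0.362 m, r₂₄ = 1.57 m, r₃₄ = 1.90 m.
Summing all 6 pair terms gives U = -7.42×10⁻⁷ J.

-7.42×10⁻⁷ J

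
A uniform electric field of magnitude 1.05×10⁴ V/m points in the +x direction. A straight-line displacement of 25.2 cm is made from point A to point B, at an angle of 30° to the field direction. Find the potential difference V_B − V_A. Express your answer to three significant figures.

-2290 V

Only the component of displacement along E changes the potential: ΔV = −E·d·cosθ.
ΔV = −(1.05×10⁴ V/m)(0.252 m)cos30° = -2290 V.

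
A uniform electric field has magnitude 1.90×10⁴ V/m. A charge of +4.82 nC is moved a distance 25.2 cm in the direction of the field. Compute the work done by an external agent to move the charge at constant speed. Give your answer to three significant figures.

The potential change for a displacement 25.2 cm in the direction of the field is ΔV = −Ed = -4790 V.
W_ext = qΔV = -2.31×10⁻⁵ J.

-2.31×10⁻⁵ J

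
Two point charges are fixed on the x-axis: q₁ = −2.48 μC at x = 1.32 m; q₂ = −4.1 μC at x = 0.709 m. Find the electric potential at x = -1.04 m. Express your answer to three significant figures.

The total potential is the scalar sum of each charge's contribution, V = Σ kqᵢ/rᵢ.
Distances from the field point to each charge: r₁ = 2.36 m, r₂ = 1.75 m.
V = k[(-2.48×10⁻⁶)/(2.36) + (-4.10×10⁻⁶)/(1.75)] = -3.05×10⁴ V.

-3.05×10⁴ V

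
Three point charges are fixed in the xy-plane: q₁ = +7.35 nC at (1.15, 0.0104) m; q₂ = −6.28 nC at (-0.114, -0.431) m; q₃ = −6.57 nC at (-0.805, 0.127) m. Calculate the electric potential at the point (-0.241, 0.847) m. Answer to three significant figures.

The total potential is the scalar sum of each charge's contribution, V = Σ kqᵢ/rᵢ.
Distances from the field point to each charge: r₁ = 1.62 m, r₂ = 1.28 m, r₃ = 0.915 m.
V = k[(7.35×10⁻⁹)/(1.62) + (-6.28×10⁻⁹)/(1.28) + (-6.57×10⁻⁹)/(0.915)] = -67.8 V.

-67.8 V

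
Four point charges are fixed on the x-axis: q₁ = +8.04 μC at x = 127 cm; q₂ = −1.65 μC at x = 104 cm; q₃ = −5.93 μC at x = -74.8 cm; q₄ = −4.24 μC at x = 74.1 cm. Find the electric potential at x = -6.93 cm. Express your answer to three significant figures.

-8.50×10⁴ V

Electric potential is a scalar, so the contributions from each charge add algebraically: V = Σ kqᵢ/rᵢ.
Distances from the field point to each charge: r₁ = 1.34 m, r₂ = 1.11 m, r₃ = 0.679 m, r₄ = 0.810 m.
V = k[(8.04×10⁻⁶)/(1.34) + (-1.65×10⁻⁶)/(1.11) + (-5.93×10⁻⁶)/(0.679) + (-4.24×10⁻⁶)/(0.810)] = -8.50×10⁴ V.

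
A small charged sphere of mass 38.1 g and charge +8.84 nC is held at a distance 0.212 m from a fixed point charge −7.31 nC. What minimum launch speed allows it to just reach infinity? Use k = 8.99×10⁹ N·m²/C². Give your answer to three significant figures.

To just escape, total mechanical energy must reach zero at infinity: ½mv²_min + U = 0, so ½mv²_min = −U = |kQq|/r.
|U| = |kQq|/r = (8.99×10⁹ N·m²/C²)(7.31×10⁻⁹)(8.84×10⁻⁹)/(0.212) = 2.74×10⁻⁶ J.
v_min = √(2|U|/m) = √(2·2.74×10⁻⁶/0.0381) = 0.0120 m/s.

0.0120 m/s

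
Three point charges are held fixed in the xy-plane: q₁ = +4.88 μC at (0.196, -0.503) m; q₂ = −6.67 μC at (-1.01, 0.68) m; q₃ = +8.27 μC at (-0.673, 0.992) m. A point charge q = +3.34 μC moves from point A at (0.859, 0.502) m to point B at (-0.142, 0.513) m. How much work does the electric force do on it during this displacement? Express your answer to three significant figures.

-0.0881 J

The work done by the electric force is W_field = −ΔU = −q(V_B − V_A) = q(V_A − V_B).
At A: distances to the source charges are 1.20 m, 1.88 m, 1.61 m; V_A = Σ kqᵢ/rᵢ = 5.07×10⁴ V.
At B: distances to the source charges are 1.07 m, 0.884 m, 0.715 m; V_B = Σ kqᵢ/rᵢ = 7.71×10⁴ V.
ΔV = V_B − V_A = 2.64×10⁴ V.
W_field = −qΔV = −(3.34×10⁻⁶ C)(2.64×10⁴ V) = -0.0881 J.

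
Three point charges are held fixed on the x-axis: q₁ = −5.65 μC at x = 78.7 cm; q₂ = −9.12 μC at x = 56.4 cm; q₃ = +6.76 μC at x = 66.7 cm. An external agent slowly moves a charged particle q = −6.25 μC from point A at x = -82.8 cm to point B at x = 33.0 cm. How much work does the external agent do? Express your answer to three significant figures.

For quasistatic motion the external work equals the change in potential energy: W_ext = qΔV = q(V_B − V_A).
At A: distances to the source charges are 1.61 m, 1.39 m, 1.50 m; V_A = Σ kqᵢ/rᵢ = -4.97×10⁴ V.
At B: distances to the source charges are 0.457 m, 0.234 m, 0.337 m; V_B = Σ kqᵢ/rᵢ = -2.81×10⁵ V.
ΔV = V_B − V_A = -2.31×10⁵ V.
W_ext = qΔV = (-6.25×10⁻⁶ C)(-2.31×10⁵ V) = 1.45 J.

1.45 J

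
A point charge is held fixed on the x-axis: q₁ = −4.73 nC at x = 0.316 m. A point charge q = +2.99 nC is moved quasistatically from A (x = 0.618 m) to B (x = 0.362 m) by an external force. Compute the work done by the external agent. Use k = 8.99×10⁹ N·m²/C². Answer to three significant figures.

-2.34×10⁻⁶ J

For quasistatic motion the external work equals the change in potential energy: W_ext = qΔV = q(V_B − V_A).
At A: distance to the source charge is 0.302 m; V_A = kq₁/r = -141 V.
At B: distance to the source charge is 0.0460 m; V_B = kq₁/r = -924 V.
ΔV = V_B − V_A = -784 V.
W_ext = qΔV = (2.99×10⁻⁹ C)(-784 V) = -2.34×10⁻⁶ J.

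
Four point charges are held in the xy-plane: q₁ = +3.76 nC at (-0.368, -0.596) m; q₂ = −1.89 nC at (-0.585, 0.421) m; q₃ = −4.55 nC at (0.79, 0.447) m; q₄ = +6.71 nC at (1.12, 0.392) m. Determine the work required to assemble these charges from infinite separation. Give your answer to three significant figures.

-8.64×10⁻⁷ J

The assembly work is the sum of pairwise potential energies, U = Σ_{i<j} kqᵢqⱼ/rᵢⱼ.
Pair separations: r₁₂ = 1.04 m, r₁₃ = 1.56 m, r₁₄ = 1.79 m, r₂₃ = 1.38 m, r₂₄ = 1.71 m, r₃₄ = 0.335 m.
Summing all 6 pair terms gives U = -8.64×10⁻⁷ J.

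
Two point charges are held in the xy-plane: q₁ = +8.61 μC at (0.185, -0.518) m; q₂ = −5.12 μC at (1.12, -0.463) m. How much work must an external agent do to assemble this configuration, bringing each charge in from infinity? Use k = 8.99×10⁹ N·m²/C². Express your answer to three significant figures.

-0.423 J

The assembly work is the sum of pairwise potential energies, U = Σ_{i<j} kqᵢqⱼ/rᵢⱼ.
Pair separations: r₁₂ = 0.937 m.
U = (-0.423) = -0.423 J.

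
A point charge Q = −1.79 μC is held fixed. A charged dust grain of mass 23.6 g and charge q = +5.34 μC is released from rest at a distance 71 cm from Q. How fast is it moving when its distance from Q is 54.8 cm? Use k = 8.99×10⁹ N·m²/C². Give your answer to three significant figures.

Only the electrostatic force acts, so mechanical energy is conserved: ½mv² = U₁ − U₂ = kQq(1/r₁ − 1/r₂).
U₁ − U₂ = (8.99×10⁹ N·m²/C²)(-1.79×10⁻⁶ C)(5.34×10⁻⁶ C)(1/0.710 − 1/0.548) = 0.0358 J.
v = √(2·0.0358/0.0236) = 1.74 m/s.

1.74 m/s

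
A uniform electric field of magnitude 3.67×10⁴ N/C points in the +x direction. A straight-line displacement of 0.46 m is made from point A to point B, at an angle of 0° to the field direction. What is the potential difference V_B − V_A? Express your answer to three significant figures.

-1.69×10⁴ V

Only the component of displacement along E changes the potential: ΔV = −E·d·cosθ.
ΔV = −(3.67×10⁴ V/m)(0.460 m)cos0° = -1.69×10⁴ V.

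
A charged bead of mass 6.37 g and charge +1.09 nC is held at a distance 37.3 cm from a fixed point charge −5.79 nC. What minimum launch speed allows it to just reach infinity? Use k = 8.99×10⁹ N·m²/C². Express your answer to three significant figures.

6.91×10⁻³ m/s

To just escape, total mechanical energy must reach zero at infinity: ½mv²_min + U = 0, so ½mv²_min = −U = |kQq|/r.
|U| = |kQq|/r = (8.99×10⁹ N·m²/C²)(5.79×10⁻⁹)(1.09×10⁻⁹)/(0.373) = 1.52×10⁻⁷ J.
v_min = √(2|U|/m) = √(2·1.52×10⁻⁷/6.37×10⁻³) = 6.91×10⁻³ m/s.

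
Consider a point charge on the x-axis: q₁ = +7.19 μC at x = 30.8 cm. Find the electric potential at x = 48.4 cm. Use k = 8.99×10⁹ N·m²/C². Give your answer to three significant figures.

Electric potential is a scalar, so the contributions from each charge add algebraically: V = Σ kqᵢ/rᵢ.
V = k[(7.19×10⁻⁶)/(0.176)] = 3.67×10⁵ V.

3.67×10⁵ V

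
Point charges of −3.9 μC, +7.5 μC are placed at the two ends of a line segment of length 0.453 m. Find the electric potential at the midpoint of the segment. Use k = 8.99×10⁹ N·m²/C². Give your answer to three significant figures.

1.43×10⁵ V

The total potential is the scalar sum of each charge's contribution, V = Σ kqᵢ/rᵢ.
Each charge is 0.227 m from the midpoint.
V = k[(-3.90×10⁻⁶)/(0.227) + (7.50×10⁻⁶)/(0.227)] = 1.43×10⁵ V.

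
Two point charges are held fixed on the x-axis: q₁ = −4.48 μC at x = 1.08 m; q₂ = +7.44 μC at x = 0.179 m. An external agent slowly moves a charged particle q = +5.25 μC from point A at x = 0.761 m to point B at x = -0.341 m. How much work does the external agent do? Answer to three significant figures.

For quasistatic motion the external work equals the change in potential energy: W_ext = qΔV = q(V_B − V_A).
At A: distances to the source charges are 0.319 m, 0.582 m; V_A = Σ kqᵢ/rᵢ = -1.13×10⁴ V.
At B: distances to the source charges are 1.42 m, 0.520 m; V_B = Σ kqᵢ/rᵢ = 1.00×10⁵ V.
ΔV = V_B − V_A = 1.12×10⁵ V.
W_ext = qΔV = (5.25×10⁻⁶ C)(1.12×10⁵ V) = 0.586 J.

0.586 J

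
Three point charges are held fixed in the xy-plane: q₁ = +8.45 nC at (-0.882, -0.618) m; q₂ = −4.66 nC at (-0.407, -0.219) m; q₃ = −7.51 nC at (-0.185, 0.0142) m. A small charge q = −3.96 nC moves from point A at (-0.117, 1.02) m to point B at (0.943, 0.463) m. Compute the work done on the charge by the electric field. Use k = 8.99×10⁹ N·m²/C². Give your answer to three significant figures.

4.11×10⁻⁸ J

The work done by the electric force is W_field = −ΔU = −q(V_B − V_A) = q(V_A − V_B).
At A: distances to the source charges are 1.81 m, 1.27 m, 1.01 m; V_A = Σ kqᵢ/rᵢ = -57.9 V.
At B: distances to the source charges are 2.12 m, 1.51 m, 1.21 m; V_B = Σ kqᵢ/rᵢ = -47.5 V.
ΔV = V_B − V_A = 10.4 V.
W_field = −qΔV = −(-3.96×10⁻⁹ C)(10.4 V) = 4.11×10⁻⁸ J.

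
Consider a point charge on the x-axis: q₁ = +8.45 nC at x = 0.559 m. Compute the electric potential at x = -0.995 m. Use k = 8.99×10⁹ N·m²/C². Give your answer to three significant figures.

Electric potential is a scalar, so the contributions from each charge add algebraically: V = Σ kqᵢ/rᵢ.
V = k[(8.45×10⁻⁹)/(1.55)] = 48.9 V.

48.9 V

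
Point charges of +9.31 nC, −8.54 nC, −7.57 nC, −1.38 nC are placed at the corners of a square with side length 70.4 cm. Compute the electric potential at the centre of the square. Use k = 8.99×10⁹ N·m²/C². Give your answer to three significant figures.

-148 V

Electric potential is a scalar, so the contributions from each charge add algebraically: V = Σ kqᵢ/rᵢ.
The distance from each corner to the centre is a√2/2 = 0.498 m.
V = k[(9.31×10⁻⁹)/(0.498) + (-8.54×10⁻⁹)/(0.498) + (-7.57×10⁻⁹)/(0.498) + (-1.38×10⁻⁹)/(0.498)] = -148 V.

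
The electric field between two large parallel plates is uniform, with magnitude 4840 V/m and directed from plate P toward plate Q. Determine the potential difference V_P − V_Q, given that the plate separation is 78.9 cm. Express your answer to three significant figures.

In a uniform field, potential decreases in the direction of E: ΔV = −E·d for a displacement d parallel to E.
Going from Q to P is a displacement of 78.9 cm opposite to the field, so V_P − V_Q = +Ed = 3820 V.

3820 V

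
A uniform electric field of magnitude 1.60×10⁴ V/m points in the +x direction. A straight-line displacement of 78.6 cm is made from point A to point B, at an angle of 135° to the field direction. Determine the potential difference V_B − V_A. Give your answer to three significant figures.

8890 V

Only the component of displacement along E changes the potential: ΔV = −E·d·cosθ.
ΔV = −(1.60×10⁴ V/m)(0.786 m)cos135° = 8890 V.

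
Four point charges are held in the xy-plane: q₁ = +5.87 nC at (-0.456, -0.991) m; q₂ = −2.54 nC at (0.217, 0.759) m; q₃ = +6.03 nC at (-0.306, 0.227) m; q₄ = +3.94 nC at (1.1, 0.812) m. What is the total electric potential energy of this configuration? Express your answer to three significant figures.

The work to assemble the configuration equals its total potential energy, U = Σ kqᵢqⱼ/rᵢⱼ over all pairs.
Pair separations: r₁₂ = 1.87 m, r₁₃ = 1.23 m, r₁₄ = 2.38 m, r₂₃ = 0.746 m, r₂₄ = 0.885 m, r₃₄ = 1.52 m.
Summing all 6 pair terms gives U = 1.29×10⁻⁷ J.

1.29×10⁻⁷ J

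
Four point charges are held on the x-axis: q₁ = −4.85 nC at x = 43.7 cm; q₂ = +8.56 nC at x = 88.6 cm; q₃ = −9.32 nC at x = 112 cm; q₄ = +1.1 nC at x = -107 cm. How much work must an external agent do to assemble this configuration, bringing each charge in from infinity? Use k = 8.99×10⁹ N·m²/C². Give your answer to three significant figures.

The assembly work is the sum of pairwise potential energies, U = Σ_{i<j} kqᵢqⱼ/rᵢⱼ.
Pair separations: r₁₂ = 0.449 m, r₁₃ = 0.683 m, r₁₄ = 1.51 m, r₂₃ = 0.234 m, r₂₄ = 1.96 m, r₃₄ = 2.19 m.
Summing all 6 pair terms gives U = -3.33×10⁻⁶ J.

-3.33×10⁻⁶ J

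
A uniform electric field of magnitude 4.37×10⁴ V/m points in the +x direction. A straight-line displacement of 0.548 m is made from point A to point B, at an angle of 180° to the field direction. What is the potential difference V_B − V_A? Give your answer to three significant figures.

Only the component of displacement along E changes the potential: ΔV = −E·d·cosθ.
ΔV = −(4.37×10⁴ V/m)(0.548 m)cos180° = 2.39×10⁴ V.

2.39×10⁴ V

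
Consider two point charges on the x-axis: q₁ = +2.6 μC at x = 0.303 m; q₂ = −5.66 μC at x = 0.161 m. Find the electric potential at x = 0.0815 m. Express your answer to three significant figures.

The total potential is the scalar sum of each charge's contribution, V = Σ kqᵢ/rᵢ.
Distances from the field point to each charge: r₁ = 0.221 m, r₂ = 0.0795 m.
V = k[(2.60×10⁻⁶)/(0.221) + (-5.66×10⁻⁶)/(0.0795)] = -5.35×10⁵ V.

-5.35×10⁵ V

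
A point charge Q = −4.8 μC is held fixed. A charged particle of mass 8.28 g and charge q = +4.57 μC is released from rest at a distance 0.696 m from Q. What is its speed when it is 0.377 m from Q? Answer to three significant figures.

Only the electrostatic force acts, so mechanical energy is conserved: ½mv² = U₁ − U₂ = kQq(1/r₁ − 1/r₂).
U₁ − U₂ = (8.99×10⁹ N·m²/C²)(-4.80×10⁻⁶ C)(4.57×10⁻⁶ C)(1/0.696 − 1/0.377) = 0.240 J.
v = √(2·0.240/8.28×10⁻³) = 7.61 m/s.

7.61 m/s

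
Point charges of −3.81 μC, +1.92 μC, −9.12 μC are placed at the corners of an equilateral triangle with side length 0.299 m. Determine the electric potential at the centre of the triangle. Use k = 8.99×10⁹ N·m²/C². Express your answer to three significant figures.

Electric potential is a scalar, so the contributions from each charge add algebraically: V = Σ kqᵢ/rᵢ.
The distance from each vertex to the centroid is a/√3 = 0.173 m.
V = k[(-3.81×10⁻⁶)/(0.173) + (1.92×10⁻⁶)/(0.173) + (-9.12×10⁻⁶)/(0.173)] = -5.73×10⁵ V.

-5.73×10⁵ V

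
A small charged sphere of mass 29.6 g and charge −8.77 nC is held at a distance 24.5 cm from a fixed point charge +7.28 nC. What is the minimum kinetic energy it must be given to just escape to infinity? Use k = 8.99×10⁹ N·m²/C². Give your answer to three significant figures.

2.34×10⁻⁶ J

To just escape, total mechanical energy must reach zero at infinity: ½mv²_min + U = 0, so ½mv²_min = −U = |kQq|/r.
|U| = |kQq|/r = (8.99×10⁹ N·m²/C²)(7.28×10⁻⁹)(8.77×10⁻⁹)/(0.245) = 2.34×10⁻⁶ J.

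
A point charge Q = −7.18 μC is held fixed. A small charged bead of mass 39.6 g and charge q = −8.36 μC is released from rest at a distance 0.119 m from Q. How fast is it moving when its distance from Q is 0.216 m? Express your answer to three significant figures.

Only the electrostatic force acts, so mechanical energy is conserved: ½mv² = U₁ − U₂ = kQq(1/r₁ − 1/r₂).
U₁ − U₂ = (8.99×10⁹ N·m²/C²)(-7.18×10⁻⁶ C)(-8.36×10⁻⁶ C)(1/0.119 − 1/0.216) = 2.04 J.
v = √(2·2.04/0.0396) = 10.1 m/s.

10.1 m/s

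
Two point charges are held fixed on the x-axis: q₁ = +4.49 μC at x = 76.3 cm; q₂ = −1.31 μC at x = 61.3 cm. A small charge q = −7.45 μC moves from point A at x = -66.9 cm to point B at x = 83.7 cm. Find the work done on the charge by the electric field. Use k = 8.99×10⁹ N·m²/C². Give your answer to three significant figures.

The work done by the electric force is W_field = −ΔU = −q(V_B − V_A) = q(V_A − V_B).
At A: distances to the source charges are 1.43 m, 1.28 m; V_A = Σ kqᵢ/rᵢ = 1.90×10⁴ V.
At B: distances to the source charges are 0.0740 m, 0.224 m; V_B = Σ kqᵢ/rᵢ = 4.93×10⁵ V.
ΔV = V_B − V_A = 4.74×10⁵ V.
W_field = −qΔV = −(-7.45×10⁻⁶ C)(4.74×10⁵ V) = 3.53 J.

3.53 J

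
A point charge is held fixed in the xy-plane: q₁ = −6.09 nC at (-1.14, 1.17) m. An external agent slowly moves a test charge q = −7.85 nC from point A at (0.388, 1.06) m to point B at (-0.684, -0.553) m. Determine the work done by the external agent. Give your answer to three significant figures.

-3.94×10⁻⁸ J

For quasistatic motion the external work equals the change in potential energy: W_ext = qΔV = q(V_B − V_A).
At A: distance to the source charge is 1.53 m; V_A = kq₁/r = -35.7 V.
At B: distance to the source charge is 1.78 m; V_B = kq₁/r = -30.7 V.
ΔV = V_B − V_A = 5.02 V.
W_ext = qΔV = (-7.85×10⁻⁹ C)(5.02 V) = -3.94×10⁻⁸ J.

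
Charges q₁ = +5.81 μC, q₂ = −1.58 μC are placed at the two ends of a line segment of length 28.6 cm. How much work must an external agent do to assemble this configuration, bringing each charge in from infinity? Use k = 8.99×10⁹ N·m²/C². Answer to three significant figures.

The work to assemble the configuration equals its total potential energy, U = Σ kqᵢqⱼ/rᵢⱼ over all pairs.
The separation is r = 0.286 m.
U = (-0.289) = -0.289 J.

-0.289 J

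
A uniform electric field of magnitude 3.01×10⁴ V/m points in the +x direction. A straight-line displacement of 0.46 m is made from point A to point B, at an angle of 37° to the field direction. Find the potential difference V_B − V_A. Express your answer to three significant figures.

Only the component of displacement along E changes the potential: ΔV = −E·d·cosθ.
ΔV = −(3.01×10⁴ V/m)(0.460 m)cos37° = -1.11×10⁴ V.

-1.11×10⁴ V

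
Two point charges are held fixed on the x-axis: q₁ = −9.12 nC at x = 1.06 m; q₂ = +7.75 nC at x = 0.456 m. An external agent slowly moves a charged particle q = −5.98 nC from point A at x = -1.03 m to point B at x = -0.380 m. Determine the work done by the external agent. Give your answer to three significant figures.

-1.12×10⁻⁷ J

For quasistatic motion the external work equals the change in potential energy: W_ext = qΔV = q(V_B − V_A).
At A: distances to the source charges are 2.09 m, 1.49 m; V_A = Σ kqᵢ/rᵢ = 7.66 V.
At B: distances to the source charges are 1.44 m, 0.836 m; V_B = Σ kqᵢ/rᵢ = 26.4 V.
ΔV = V_B − V_A = 18.7 V.
W_ext = qΔV = (-5.98×10⁻⁹ C)(18.7 V) = -1.12×10⁻⁷ J.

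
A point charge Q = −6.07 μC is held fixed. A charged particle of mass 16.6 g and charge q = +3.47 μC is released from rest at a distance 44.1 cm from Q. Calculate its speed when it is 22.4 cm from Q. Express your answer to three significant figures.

Only the electrostatic force acts, so mechanical energy is conserved: ½mv² = U₁ − U₂ = kQq(1/r₁ − 1/r₂).
U₁ − U₂ = (8.99×10⁹ N·m²/C²)(-6.07×10⁻⁶ C)(3.47×10⁻⁶ C)(1/0.441 − 1/0.224) = 0.416 J.
v = √(2·0.416/0.0166) = 7.08 m/s.

7.08 m/s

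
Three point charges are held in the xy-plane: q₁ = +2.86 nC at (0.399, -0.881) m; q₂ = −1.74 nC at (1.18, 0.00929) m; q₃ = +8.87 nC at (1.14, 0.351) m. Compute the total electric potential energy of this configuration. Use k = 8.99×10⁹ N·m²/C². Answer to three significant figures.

The work to assemble the configuration equals its total potential energy, U = Σ kqᵢqⱼ/rᵢⱼ over all pairs.
Pair separations: r₁₂ = 1.18 m, r₁₃ = 1.44 m, r₂₃ = 0.344 m.
U = (-3.78×10⁻⁸) + (1.59×10⁻⁷) + (-4.03×10⁻⁷) = -2.82×10⁻⁷ J.

-2.82×10⁻⁷ J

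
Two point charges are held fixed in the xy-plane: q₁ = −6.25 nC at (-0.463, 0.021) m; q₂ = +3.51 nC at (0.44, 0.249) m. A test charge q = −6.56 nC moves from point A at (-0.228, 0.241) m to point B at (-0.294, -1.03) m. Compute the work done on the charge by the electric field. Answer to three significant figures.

The work done by the electric force is W_field = −ΔU = −q(V_B − V_A) = q(V_A − V_B).
At A: distances to the source charges are 0.322 m, 0.668 m; V_A = Σ kqᵢ/rᵢ = -127 V.
At B: distances to the source charges are 1.06 m, 1.47 m; V_B = Σ kqᵢ/rᵢ = -31.4 V.
ΔV = V_B − V_A = 95.9 V.
W_field = −qΔV = −(-6.56×10⁻⁹ C)(95.9 V) = 6.29×10⁻⁷ J.

6.29×10⁻⁷ J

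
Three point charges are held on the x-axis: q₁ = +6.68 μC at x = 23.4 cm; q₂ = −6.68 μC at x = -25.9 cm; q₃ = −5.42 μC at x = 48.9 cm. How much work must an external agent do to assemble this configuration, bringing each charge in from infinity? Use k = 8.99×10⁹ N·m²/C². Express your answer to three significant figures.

The assembly work is the sum of pairwise potential energies, U = Σ_{i<j} kqᵢqⱼ/rᵢⱼ.
Pair separations: r₁₂ = 0.493 m, r₁₃ = 0.255 m, r₂₃ = 0.748 m.
U = (-0.814) + (-1.28) + (0.435) = -1.65 J.

-1.65 J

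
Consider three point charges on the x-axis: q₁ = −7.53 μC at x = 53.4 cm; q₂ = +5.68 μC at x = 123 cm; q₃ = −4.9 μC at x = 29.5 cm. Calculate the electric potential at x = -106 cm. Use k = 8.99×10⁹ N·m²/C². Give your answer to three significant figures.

-5.27×10⁴ V

Electric potential is a scalar, so the contributions from each charge add algebraically: V = Σ kqᵢ/rᵢ.
Distances from the field point to each charge: r₁ = 1.59 m, r₂ = 2.29 m, r₃ = 1.35 m.
V = k[(-7.53×10⁻⁶)/(1.59) + (5.68×10⁻⁶)/(2.29) + (-4.90×10⁻⁶)/(1.35)] = -5.27×10⁴ V.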